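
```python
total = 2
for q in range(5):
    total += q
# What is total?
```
Trace:
  total=2
  total=2, q=0
  total=3, q=1
  total=5, q=2
  total=8, q=3
  total=12, q=4

Final answer: 12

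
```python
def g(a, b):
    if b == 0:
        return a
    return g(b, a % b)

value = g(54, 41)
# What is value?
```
Call trace:
g(a=54, b=41)
  g(a=41, b=13)
    g(a=13, b=2)
      g(a=2, b=1)
        g(a=1, b=0)
        -> return 1
      -> return 1
    -> return 1
  -> return 1
-> return 1

Final answer: 1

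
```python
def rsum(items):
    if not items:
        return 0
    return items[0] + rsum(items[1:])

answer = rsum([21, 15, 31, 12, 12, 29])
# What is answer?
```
Call trace:
rsum(items=[21, 15, 31, 12, 12, 29])
  rsum(items=[15, 31, 12, 12, 29])
    rsum(items=[31, 12, 12, 29])
      rsum(items=[12, 12, 29])
        rsum(items=[12, 29])
          rsum(items=[29])
            rsum(items=[])
            -> return 0
          -> return 29
        -> return 41
      -> return 53
    -> return 84
  -> return 99
-> return 120

Final answer: 120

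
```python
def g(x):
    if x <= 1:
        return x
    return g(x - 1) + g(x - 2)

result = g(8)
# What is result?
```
Call trace (a repeated sub-call is expanded the first time; later identical calls just restate its return value):
g(x=8)
  g(x=7)
    g(x=6)
      g(x=5)
        g(x=4)
          g(x=3)
            g(x=2)
              g(x=1)
              -> return 1
              g(x=0)
              -> return 0
            -> return 1
            g(x=1)
            -> return 1
          -> return 2
          g(x=2) -> return 1  (same call as traced above)
        -> return 3
        g(x=3) -> return 2  (same call as traced above)
      -> return 5
      g(x=4) -> return 3  (same call as traced above)
    -> return 8
    g(x=5) -> return 5  (same call as traced above)
  -> return 13
  g(x=6) -> return 8  (same call as traced above)
-> return 21

Final answer: 21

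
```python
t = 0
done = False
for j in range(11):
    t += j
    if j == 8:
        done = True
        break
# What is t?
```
Trace:
  t=0
  t=0, done=False
  t=0, done=False, j=0
  t=1, done=False, j=1
  t=3, done=False, j=2
  t=6, done=False, j=3
  t=10, done=False, j=4
  t=15, done=False, j=5
  t=21, done=False, j=6
  t=28, done=False, j=7
  t=36, done=True, j=8

Final answer: 36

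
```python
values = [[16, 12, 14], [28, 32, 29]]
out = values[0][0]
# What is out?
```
Trace:
  values=[[16, 12, 14], [28, 32, 29]]
  values=[[16, 12, 14], [28, 32, 29]], out=16

Final answer: 16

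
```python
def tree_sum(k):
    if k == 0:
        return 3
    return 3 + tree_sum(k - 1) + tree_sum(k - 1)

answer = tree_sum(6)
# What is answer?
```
Call trace (a repeated sub-call is expanded the first time; later identical calls just restate its return value):
tree_sum(k=6)
  tree_sum(k=5)
    tree_sum(k=4)
      tree_sum(k=3)
        tree_sum(k=2)
          tree_sum(k=1)
            tree_sum(k=0)
            -> return 3
            tree_sum(k=0)
            -> return 3
          -> return 9
          tree_sum(k=1) -> return 9  (same call as traced above)
        -> return 21
        tree_sum(k=2) -> return 21  (same call as traced above)
      -> return 45
      tree_sum(k=3) -> return 45  (same call as traced above)
    -> return 93
    tree_sum(k=4) -> return 93  (same call as traced above)
  -> return 189
  tree_sum(k=5) -> return 189  (same call as traced above)
-> return 381

Final answer: 381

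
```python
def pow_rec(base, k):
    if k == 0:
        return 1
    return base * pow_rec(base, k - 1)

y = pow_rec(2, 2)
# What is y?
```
Call trace:
pow_rec(base=2, k=2)
  pow_rec(base=2, k=1)
    pow_rec(base=2, k=0)
    -> return 1
  -> return 2
-> return 4

Final answer: 4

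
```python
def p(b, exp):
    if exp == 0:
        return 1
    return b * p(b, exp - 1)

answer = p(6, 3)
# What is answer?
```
Call trace:
p(b=6, exp=3)
  p(b=6, exp=2)
    p(b=6, exp=1)
      p(b=6, exp=0)
      -> return 1
    -> return 6
  -> return 36
-> return 216

Final answer: 216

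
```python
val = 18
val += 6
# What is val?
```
Trace:
  val=18
  val=24

Final answer: 24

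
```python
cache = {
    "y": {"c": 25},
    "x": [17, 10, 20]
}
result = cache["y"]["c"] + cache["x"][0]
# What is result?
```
Trace:
  cache={'y': {'c': 25}, 'x': [17, 10, 20]}
  cache={'y': {'c': 25}, 'x': [17, 10, 20]}, result=42

Final answer: 42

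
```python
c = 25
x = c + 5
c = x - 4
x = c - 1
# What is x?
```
Trace:
  c=25
  c=25, x=30
  c=26, x=30
  c=26, x=25

Final answer: 25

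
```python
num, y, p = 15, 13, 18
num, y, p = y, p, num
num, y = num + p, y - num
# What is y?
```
Trace:
  num=15, y=13, p=18
  num=13, y=18, p=15
  num=28, y=5, p=15

Final answer: 5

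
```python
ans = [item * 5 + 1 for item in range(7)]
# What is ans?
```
Trace:
  item=0
  item=1
  item=2
  item=3
  item=4
  item=5
  item=6
  ans=[1, 6, 11, 16, 21, 26, 31]

Final answer: [1, 6, 11, 16, 21, 26, 31]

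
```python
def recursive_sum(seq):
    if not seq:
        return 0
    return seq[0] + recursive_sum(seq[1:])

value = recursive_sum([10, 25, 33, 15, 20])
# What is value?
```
Call trace:
recursive_sum(seq=[10, 25, 33, 15, 20])
  recursive_sum(seq=[25, 33, 15, 20])
    recursive_sum(seq=[33, 15, 20])
      recursive_sum(seq=[15, 20])
        recursive_sum(seq=[20])
          recursive_sum(seq=[])
          -> return 0
        -> return 20
      -> return 35
    -> return 68
  -> return 93
-> return 103

Final answer: 103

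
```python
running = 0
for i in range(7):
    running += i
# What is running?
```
Trace:
  running=0
  running=0, i=0
  running=1, i=1
  running=3, i=2
  running=6, i=3
  running=10, i=4
  running=15, i=5
  running=21, i=6

Final answer: 21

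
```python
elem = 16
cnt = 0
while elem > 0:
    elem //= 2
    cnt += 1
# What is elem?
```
Trace:
  elem=16
  elem=16, cnt=0
  elem=8, cnt=1
  elem=4, cnt=2
  elem=2, cnt=3
  elem=1, cnt=4
  elem=0, cnt=5

Final answer: 0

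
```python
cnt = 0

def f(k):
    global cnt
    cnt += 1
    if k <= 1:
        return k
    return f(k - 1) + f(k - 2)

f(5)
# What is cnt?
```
Call trace (a repeated sub-call is expanded the first time; later identical calls just restate its return value):
f(k=5)
  f(k=4)
    f(k=3)
      f(k=2)
        f(k=1)
        -> return 1
        f(k=0)
        -> return 0
      -> return 1
      f(k=1)
      -> return 1
    -> return 2
    f(k=2) -> return 1  (same call as traced above)
  -> return 3
  f(k=3) -> return 2  (same call as traced above)
-> return 5

cnt is incremented once per call, so count the calls in each subtree. Let C(k) = number of calls made by f(k).
C(0) = C(1) = 1 (base case, no recursion); C(k) = 1 + C(k - 1) + C(k - 2) otherwise.
C(2) = 1 + C(1) + C(0) = 1 + 1 + 1 = 3
C(3) = 1 + C(2) + C(1) = 1 + 3 + 1 = 5
C(4) = 1 + C(3) + C(2) = 1 + 5 + 3 = 9
C(5) = 1 + C(4) + C(3) = 1 + 9 + 5 = 15
cnt = C(5) = 15

Final answer: 15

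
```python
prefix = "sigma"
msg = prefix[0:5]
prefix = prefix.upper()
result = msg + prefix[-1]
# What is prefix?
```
Trace:
  prefix='sigma'
  prefix='sigma', msg='sigma'
  prefix='SIGMA', msg='sigma'
  prefix='SIGMA', msg='sigma', result='sigmaA'

Final answer: 'SIGMA'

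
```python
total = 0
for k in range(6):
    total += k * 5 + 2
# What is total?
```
Trace:
  total=0
  total=2, k=0
  total=9, k=1
  total=21, k=2
  total=38, k=3
  total=60, k=4
  total=87, k=5

Final answer: 87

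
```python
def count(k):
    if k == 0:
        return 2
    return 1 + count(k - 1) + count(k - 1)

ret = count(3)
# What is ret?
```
Call trace (a repeated sub-call is expanded the first time; later identical calls just restate its return value):
count(k=3)
  count(k=2)
    count(k=1)
      count(k=0)
      -> return 2
      count(k=0)
      -> return 2
    -> return 5
    count(k=1) -> return 5  (same call as traced above)
  -> return 11
  count(k=2) -> return 11  (same call as traced above)
-> return 23

Final answer: 23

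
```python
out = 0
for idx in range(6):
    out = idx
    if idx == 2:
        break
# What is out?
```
Trace:
  out=0
  out=0, idx=0
  out=1, idx=1
  out=2, idx=2

Final answer: 2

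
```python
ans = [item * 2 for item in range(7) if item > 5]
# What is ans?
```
Trace:
  item=0
  item=1
  item=2
  item=3
  item=4
  item=5
  item=6
  ans=[12]

Final answer: [12]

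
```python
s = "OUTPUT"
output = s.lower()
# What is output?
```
Trace:
  s='OUTPUT'
  s='OUTPUT', output='output'

Final answer: 'output'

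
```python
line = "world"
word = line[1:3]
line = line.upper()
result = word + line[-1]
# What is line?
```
Trace:
  line='world'
  line='world', word='or'
  line='WORLD', word='or'
  line='WORLD', word='or', result='orD'

Final answer: 'WORLD'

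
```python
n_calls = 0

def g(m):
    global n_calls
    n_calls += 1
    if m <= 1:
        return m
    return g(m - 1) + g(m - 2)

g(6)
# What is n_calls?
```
Call trace (a repeated sub-call is expanded the first time; later identical calls just restate its return value):
g(m=6)
  g(m=5)
    g(m=4)
      g(m=3)
        g(m=2)
          g(m=1)
          -> return 1
          g(m=0)
          -> return 0
        -> return 1
        g(m=1)
        -> return 1
      -> return 2
      g(m=2) -> return 1  (same call as traced above)
    -> return 3
    g(m=3) -> return 2  (same call as traced above)
  -> return 5
  g(m=4) -> return 3  (same call as traced above)
-> return 8

n_calls is incremented once per call, so count the calls in each subtree. Let C(m) = number of calls made by g(m).
C(0) = C(1) = 1 (base case, no recursion); C(m) = 1 + C(m - 1) + C(m - 2) otherwise.
C(2) = 1 + C(1) + C(0) = 1 + 1 + 1 = 3
C(3) = 1 + C(2) + C(1) = 1 + 3 + 1 = 5
C(4) = 1 + C(3) + C(2) = 1 + 5 + 3 = 9
C(5) = 1 + C(4) + C(3) = 1 + 9 + 5 = 15
C(6) = 1 + C(5) + C(4) = 1 + 15 + 9 = 25
n_calls = C(6) = 25

Final answer: 25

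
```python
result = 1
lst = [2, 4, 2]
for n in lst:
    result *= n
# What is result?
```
Trace:
  result=1
  result=2, n=2
  result=8, n=4
  result=16, n=2

Final answer: 16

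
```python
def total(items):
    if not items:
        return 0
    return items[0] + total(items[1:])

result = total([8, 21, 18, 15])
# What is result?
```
Call trace:
total(items=[8, 21, 18, 15])
  total(items=[21, 18, 15])
    total(items=[18, 15])
      total(items=[15])
        total(items=[])
        -> return 0
      -> return 15
    -> return 33
  -> return 54
-> return 62

Final answer: 62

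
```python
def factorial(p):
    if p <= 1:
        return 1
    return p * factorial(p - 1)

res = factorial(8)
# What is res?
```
Call trace:
factorial(p=8)
  factorial(p=7)
    factorial(p=6)
      factorial(p=5)
        factorial(p=4)
          factorial(p=3)
            factorial(p=2)
              factorial(p=1)
              -> return 1
            -> return 2
          -> return 6
        -> return 24
      -> return 120
    -> return 720
  -> return 5040
-> return 40320

Final answer: 40320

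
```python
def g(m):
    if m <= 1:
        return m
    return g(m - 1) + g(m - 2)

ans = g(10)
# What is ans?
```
Call trace (a repeated sub-call is expanded the first time; later identical calls just restate its return value):
g(m=10)
  g(m=9)
    g(m=8)
      g(m=7)
        g(m=6)
          g(m=5)
            g(m=4)
              g(m=3)
                g(m=2)
                  g(m=1)
                  -> return 1
                  g(m=0)
                  -> return 0
                -> return 1
                g(m=1)
                -> return 1
              -> return 2
              g(m=2) -> return 1  (same call as traced above)
            -> return 3
            g(m=3) -> return 2  (same call as traced above)
          -> return 5
          g(m=4) -> return 3  (same call as traced above)
        -> return 8
        g(m=5) -> return 5  (same call as traced above)
      -> return 13
      g(m=6) -> return 8  (same call as traced above)
    -> return 21
    g(m=7) -> return 13  (same call as traced above)
  -> return 34
  g(m=8) -> return 21  (same call as traced above)
-> return 55

Final answer: 55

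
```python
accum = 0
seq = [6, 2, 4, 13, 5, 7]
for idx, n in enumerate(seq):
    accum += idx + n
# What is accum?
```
Trace:
  accum=0
  accum=6, idx=0, n=6
  accum=9, idx=1, n=2
  accum=15, idx=2, n=4
  accum=31, idx=3, n=13
  accum=40, idx=4, n=5
  accum=52, idx=5, n=7

Final answer: 52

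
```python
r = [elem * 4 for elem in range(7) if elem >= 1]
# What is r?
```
Trace:
  elem=0
  elem=1
  elem=2
  elem=3
  elem=4
  elem=5
  elem=6
  r=[4, 8, 12, 16, 20, 24]

Final answer: [4, 8, 12, 16, 20, 24]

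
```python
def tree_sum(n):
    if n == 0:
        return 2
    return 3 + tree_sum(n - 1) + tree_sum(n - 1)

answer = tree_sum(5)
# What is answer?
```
Call trace (a repeated sub-call is expanded the first time; later identical calls just restate its return value):
tree_sum(n=5)
  tree_sum(n=4)
    tree_sum(n=3)
      tree_sum(n=2)
        tree_sum(n=1)
          tree_sum(n=0)
          -> return 2
          tree_sum(n=0)
          -> return 2
        -> return 7
        tree_sum(n=1) -> return 7  (same call as traced above)
      -> return 17
      tree_sum(n=2) -> return 17  (same call as traced above)
    -> return 37
    tree_sum(n=3) -> return 37  (same call as traced above)
  -> return 77
  tree_sum(n=4) -> return 77  (same call as traced above)
-> return 157

Final answer: 157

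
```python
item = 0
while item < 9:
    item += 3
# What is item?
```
Trace:
  item=0
  item=3
  item=6
  item=9

Final answer: 9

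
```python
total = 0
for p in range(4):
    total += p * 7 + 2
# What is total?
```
Trace:
  total=0
  total=2, p=0
  total=11, p=1
  total=27, p=2
  total=50, p=3

Final answer: 50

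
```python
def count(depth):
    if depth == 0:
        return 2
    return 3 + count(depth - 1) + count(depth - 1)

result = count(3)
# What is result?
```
Call trace (a repeated sub-call is expanded the first time; later identical calls just restate its return value):
count(depth=3)
  count(depth=2)
    count(depth=1)
      count(depth=0)
      -> return 2
      count(depth=0)
      -> return 2
    -> return 7
    count(depth=1) -> return 7  (same call as traced above)
  -> return 17
  count(depth=2) -> return 17  (same call as traced above)
-> return 37

Final answer: 37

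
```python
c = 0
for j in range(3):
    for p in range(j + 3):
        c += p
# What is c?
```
Trace:
  c=0
  c=0, j=0, p=0
  c=1, j=0, p=1
  c=3, j=0, p=2
  c=3, j=1, p=0
  c=4, j=1, p=1
  c=6, j=1, p=2
  c=9, j=1, p=3
  c=9, j=2, p=0
  c=10, j=2, p=1
  c=12, j=2, p=2
  c=15, j=2, p=3
  c=19, j=2, p=4

Final answer: 19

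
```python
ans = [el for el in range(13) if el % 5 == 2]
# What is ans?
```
Trace:
  el=0
  el=1
  el=2
  el=3
  el=4
  el=5
  el=6
  el=7
  el=8
  el=9
  el=10
  el=11
  el=12
  ans=[2, 7, 12]

Final answer: [2, 7, 12]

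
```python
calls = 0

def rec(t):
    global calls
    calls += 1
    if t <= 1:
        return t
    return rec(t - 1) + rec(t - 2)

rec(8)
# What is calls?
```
Call trace (a repeated sub-call is expanded the first time; later identical calls just restate its return value):
rec(t=8)
  rec(t=7)
    rec(t=6)
      rec(t=5)
        rec(t=4)
          rec(t=3)
            rec(t=2)
              rec(t=1)
              -> return 1
              rec(t=0)
              -> return 0
            -> return 1
            rec(t=1)
            -> return 1
          -> return 2
          rec(t=2) -> return 1  (same call as traced above)
        -> return 3
        rec(t=3) -> return 2  (same call as traced above)
      -> return 5
      rec(t=4) -> return 3  (same call as traced above)
    -> return 8
    rec(t=5) -> return 5  (same call as traced above)
  -> return 13
  rec(t=6) -> return 8  (same call as traced above)
-> return 21

calls is incremented once per call, so count the calls in each subtree. Let C(t) = number of calls made by rec(t).
C(0) = C(1) = 1 (base case, no recursion); C(t) = 1 + C(t - 1) + C(t - 2) otherwise.
C(2) = 1 + C(1) + C(0) = 1 + 1 + 1 = 3
C(3) = 1 + C(2) + C(1) = 1 + 3 + 1 = 5
C(4) = 1 + C(3) + C(2) = 1 + 5 + 3 = 9
C(5) = 1 + C(4) + C(3) = 1 + 9 + 5 = 15
C(6) = 1 + C(5) + C(4) = 1 + 15 + 9 = 25
C(7) = 1 + C(6) + C(5) = 1 + 25 + 15 = 41
C(8) = 1 + C(7) + C(6) = 1 + 41 + 25 = 67
calls = C(8) = 67

Final answer: 67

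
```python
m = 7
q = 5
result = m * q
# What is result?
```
Trace:
  m=7
  m=7, q=5
  m=7, q=5, result=35

Final answer: 35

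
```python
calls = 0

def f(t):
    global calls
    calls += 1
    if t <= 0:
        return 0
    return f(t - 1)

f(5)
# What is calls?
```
Call trace:
f(t=5)
  f(t=4)
    f(t=3)
      f(t=2)
        f(t=1)
          f(t=0)
          -> return 0
        -> return 0
      -> return 0
    -> return 0
  -> return 0
-> return 0

calls is incremented once per call. f is entered once for each t = 5, 4, 3, 2, 1, 0 (the t <= 0 call returns without recursing), i.e. 5 + 1 calls.
calls = 6

Final answer: 6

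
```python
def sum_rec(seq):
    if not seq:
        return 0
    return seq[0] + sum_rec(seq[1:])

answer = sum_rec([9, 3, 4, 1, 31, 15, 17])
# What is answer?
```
Call trace:
sum_rec(seq=[9, 3, 4, 1, 31, 15, 17])
  sum_rec(seq=[3, 4, 1, 31, 15, 17])
    sum_rec(seq=[4, 1, 31, 15, 17])
      sum_rec(seq=[1, 31, 15, 17])
        sum_rec(seq=[31, 15, 17])
          sum_rec(seq=[15, 17])
            sum_rec(seq=[17])
              sum_rec(seq=[])
              -> return 0
            -> return 17
          -> return 32
        -> return 63
      -> return 64
    -> return 68
  -> return 71
-> return 80

Final answer: 80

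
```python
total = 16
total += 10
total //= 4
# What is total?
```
Trace:
  total=16
  total=26
  total=6

Final answer: 6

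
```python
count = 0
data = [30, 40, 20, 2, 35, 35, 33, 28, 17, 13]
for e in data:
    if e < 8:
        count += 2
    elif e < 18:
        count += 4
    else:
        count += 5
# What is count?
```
Trace:
  count=0
  count=5, e=30
  count=10, e=40
  count=15, e=20
  count=17, e=2
  count=22, e=35
  count=27, e=35
  count=32, e=33
  count=37, e=28
  count=41, e=17
  count=45, e=13

Final answer: 45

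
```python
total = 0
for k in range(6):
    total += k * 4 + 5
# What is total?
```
Trace:
  total=0
  total=5, k=0
  total=14, k=1
  total=27, k=2
  total=44, k=3
  total=65, k=4
  total=90, k=5

Final answer: 90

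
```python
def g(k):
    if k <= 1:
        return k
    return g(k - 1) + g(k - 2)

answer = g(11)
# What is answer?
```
Call trace (a repeated sub-call is expanded the first time; later identical calls just restate its return value):
g(k=11)
  g(k=10)
    g(k=9)
      g(k=8)
        g(k=7)
          g(k=6)
            g(k=5)
              g(k=4)
                g(k=3)
                  g(k=2)
                    g(k=1)
                    -> return 1
                    g(k=0)
                    -> return 0
                  -> return 1
                  g(k=1)
                  -> return 1
                -> return 2
                g(k=2) -> return 1  (same call as traced above)
              -> return 3
              g(k=3) -> return 2  (same call as traced above)
            -> return 5
            g(k=4) -> return 3  (same call as traced above)
          -> return 8
          g(k=5) -> return 5  (same call as traced above)
        -> return 13
        g(k=6) -> return 8  (same call as traced above)
      -> return 21
      g(k=7) -> return 13  (same call as traced above)
    -> return 34
    g(k=8) -> return 21  (same call as traced above)
  -> return 55
  g(k=9) -> return 34  (same call as traced above)
-> return 89

Final answer: 89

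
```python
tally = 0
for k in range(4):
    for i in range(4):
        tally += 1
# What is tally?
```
Trace:
  tally=0
  tally=1, k=0, i=0
  tally=2, k=0, i=1
  tally=3, k=0, i=2
  tally=4, k=0, i=3
  tally=5, k=1, i=0
  tally=6, k=1, i=1
  tally=7, k=1, i=2
  tally=8, k=1, i=3
  tally=9, k=2, i=0
  tally=10, k=2, i=1
  tally=11, k=2, i=2
  tally=12, k=2, i=3
  tally=13, k=3, i=0
  tally=14, k=3, i=1
  tally=15, k=3, i=2
  tally=16, k=3, i=3

Final answer: 16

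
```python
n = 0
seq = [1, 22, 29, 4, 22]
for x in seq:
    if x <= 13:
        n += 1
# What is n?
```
Trace:
  n=0
  n=1, x=1
  n=1, x=22
  n=1, x=29
  n=2, x=4
  n=2, x=22

Final answer: 2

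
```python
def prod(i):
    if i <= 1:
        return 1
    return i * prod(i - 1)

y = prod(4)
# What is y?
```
Call trace:
prod(i=4)
  prod(i=3)
    prod(i=2)
      prod(i=1)
      -> return 1
    -> return 2
  -> return 6
-> return 24

Final answer: 24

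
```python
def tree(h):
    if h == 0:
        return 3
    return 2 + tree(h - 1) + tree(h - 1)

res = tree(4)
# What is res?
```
Call trace (a repeated sub-call is expanded the first time; later identical calls just restate its return value):
tree(h=4)
  tree(h=3)
    tree(h=2)
      tree(h=1)
        tree(h=0)
        -> return 3
        tree(h=0)
        -> return 3
      -> return 8
      tree(h=1) -> return 8  (same call as traced above)
    -> return 18
    tree(h=2) -> return 18  (same call as traced above)
  -> return 38
  tree(h=3) -> return 38  (same call as traced above)
-> return 78

Final answer: 78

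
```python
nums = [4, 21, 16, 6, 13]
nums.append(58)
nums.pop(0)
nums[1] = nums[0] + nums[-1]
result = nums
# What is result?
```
Trace:
  nums=[4, 21, 16, 6, 13]
  nums=[4, 21, 16, 6, 13, 58]
  nums=[21, 16, 6, 13, 58]
  nums=[21, 79, 6, 13, 58]
  nums=[21, 79, 6, 13, 58], result=[21, 79, 6, 13, 58]

Final answer: [21, 79, 6, 13, 58]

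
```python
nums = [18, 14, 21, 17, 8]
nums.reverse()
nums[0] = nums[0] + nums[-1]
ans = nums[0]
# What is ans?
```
Trace:
  nums=[18, 14, 21, 17, 8]
  nums=[8, 17, 21, 14, 18]
  nums=[26, 17, 21, 14, 18]
  nums=[26, 17, 21, 14, 18], ans=26

Final answer: 26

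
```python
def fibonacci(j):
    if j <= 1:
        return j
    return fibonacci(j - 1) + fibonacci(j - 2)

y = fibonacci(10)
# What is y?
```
Call trace (a repeated sub-call is expanded the first time; later identical calls just restate its return value):
fibonacci(j=10)
  fibonacci(j=9)
    fibonacci(j=8)
      fibonacci(j=7)
        fibonacci(j=6)
          fibonacci(j=5)
            fibonacci(j=4)
              fibonacci(j=3)
                fibonacci(j=2)
                  fibonacci(j=1)
                  -> return 1
                  fibonacci(j=0)
                  -> return 0
                -> return 1
                fibonacci(j=1)
                -> return 1
              -> return 2
              fibonacci(j=2) -> return 1  (same call as traced above)
            -> return 3
            fibonacci(j=3) -> return 2  (same call as traced above)
          -> return 5
          fibonacci(j=4) -> return 3  (same call as traced above)
        -> return 8
        fibonacci(j=5) -> return 5  (same call as traced above)
      -> return 13
      fibonacci(j=6) -> return 8  (same call as traced above)
    -> return 21
    fibonacci(j=7) -> return 13  (same call as traced above)
  -> return 34
  fibonacci(j=8) -> return 21  (same call as traced above)
-> return 55

Final answer: 55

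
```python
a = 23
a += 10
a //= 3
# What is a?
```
Trace:
  a=23
  a=33
  a=11

Final answer: 11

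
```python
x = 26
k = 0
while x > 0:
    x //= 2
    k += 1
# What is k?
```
Trace:
  x=26
  x=26, k=0
  x=13, k=1
  x=6, k=2
  x=3, k=3
  x=1, k=4
  x=0, k=5

Final answer: 5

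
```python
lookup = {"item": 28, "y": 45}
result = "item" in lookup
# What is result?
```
Trace:
  lookup={'item': 28, 'y': 45}
  lookup={'item': 28, 'y': 45}, result=True

Final answer: True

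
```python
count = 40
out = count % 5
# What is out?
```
Trace:
  count=40
  count=40, out=0

Final answer: 0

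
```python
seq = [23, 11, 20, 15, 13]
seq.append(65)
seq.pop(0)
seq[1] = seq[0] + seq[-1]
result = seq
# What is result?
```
Trace:
  seq=[23, 11, 20, 15, 13]
  seq=[23, 11, 20, 15, 13, 65]
  seq=[11, 20, 15, 13, 65]
  seq=[11, 76, 15, 13, 65]
  seq=[11, 76, 15, 13, 65], result=[11, 76, 15, 13, 65]

Final answer: [11, 76, 15, 13, 65]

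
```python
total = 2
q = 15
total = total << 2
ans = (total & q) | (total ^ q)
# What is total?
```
Trace:
  total=2
  total=2, q=15
  total=8, q=15
  total=8, q=15, ans=15

Final answer: 8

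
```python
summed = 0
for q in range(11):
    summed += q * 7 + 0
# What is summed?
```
Trace:
  summed=0
  summed=0, q=0
  summed=7, q=1
  summed=21, q=2
  summed=42, q=3
  summed=70, q=4
  summed=105, q=5
  summed=147, q=6
  summed=196, q=7
  summed=252, q=8
  summed=315, q=9
  summed=385, q=10

Final answer: 385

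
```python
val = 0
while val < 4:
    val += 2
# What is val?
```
Trace:
  val=0
  val=2
  val=4

Final answer: 4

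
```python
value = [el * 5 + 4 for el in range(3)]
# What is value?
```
Trace:
  el=0
  el=1
  el=2
  value=[4, 9, 14]

Final answer: [4, 9, 14]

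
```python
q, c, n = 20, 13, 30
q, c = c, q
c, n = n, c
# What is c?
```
Trace:
  q=20, c=13, n=30
  q=13, c=20, n=30
  q=13, c=30, n=20

Final answer: 30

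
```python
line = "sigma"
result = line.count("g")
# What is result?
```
Trace:
  line='sigma'
  line='sigma', result=1

Final answer: 1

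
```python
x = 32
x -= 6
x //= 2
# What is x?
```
Trace:
  x=32
  x=26
  x=13

Final answer: 13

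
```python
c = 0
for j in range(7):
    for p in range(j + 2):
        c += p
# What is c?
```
Trace:
  c=0
  c=0, j=0, p=0
  c=1, j=0, p=1
  c=1, j=1, p=0
  c=2, j=1, p=1
  c=4, j=1, p=2
  c=4, j=2, p=0
  c=5, j=2, p=1
  c=7, j=2, p=2
  c=10, j=2, p=3
  c=10, j=3, p=0
  c=11, j=3, p=1
  c=13, j=3, p=2
  c=16, j=3, p=3
  c=20, j=3, p=4
  c=20, j=4, p=0
  c=21, j=4, p=1
  c=23, j=4, p=2
  c=26, j=4, p=3
  c=30, j=4, p=4
  c=35, j=4, p=5
  c=35, j=5, p=0
  c=36, j=5, p=1
  c=38, j=5, p=2
  c=41, j=5, p=3
  c=45, j=5, p=4
  c=50, j=5, p=5
  c=56, j=5, p=6
  c=56, j=6, p=0
  c=57, j=6, p=1
  c=59, j=6, p=2
  c=62, j=6, p=3
  c=66, j=6, p=4
  c=71, j=6, p=5
  c=77, j=6, p=6
  c=84, j=6, p=7

Final answer: 84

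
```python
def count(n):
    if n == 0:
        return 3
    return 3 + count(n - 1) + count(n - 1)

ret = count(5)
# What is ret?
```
Call trace (a repeated sub-call is expanded the first time; later identical calls just restate its return value):
count(n=5)
  count(n=4)
    count(n=3)
      count(n=2)
        count(n=1)
          count(n=0)
          -> return 3
          count(n=0)
          -> return 3
        -> return 9
        count(n=1) -> return 9  (same call as traced above)
      -> return 21
      count(n=2) -> return 21  (same call as traced above)
    -> return 45
    count(n=3) -> return 45  (same call as traced above)
  -> return 93
  count(n=4) -> return 93  (same call as traced above)
-> return 189

Final answer: 189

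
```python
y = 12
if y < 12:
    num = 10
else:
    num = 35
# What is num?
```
Trace:
  y=12
  y=12, num=35

Final answer: 35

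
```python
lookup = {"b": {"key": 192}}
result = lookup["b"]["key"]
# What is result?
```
Trace:
  lookup={'b': {'key': 192}}
  lookup={'b': {'key': 192}}, result=192

Final answer: 192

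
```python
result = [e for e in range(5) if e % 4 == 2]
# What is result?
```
Trace:
  e=0
  e=1
  e=2
  e=3
  e=4
  result=[2]

Final answer: [2]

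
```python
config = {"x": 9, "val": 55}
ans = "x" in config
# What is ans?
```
Trace:
  config={'x': 9, 'val': 55}
  config={'x': 9, 'val': 55}, ans=True

Final answer: True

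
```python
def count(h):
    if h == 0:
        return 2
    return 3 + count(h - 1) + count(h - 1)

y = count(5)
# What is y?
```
Call trace (a repeated sub-call is expanded the first time; later identical calls just restate its return value):
count(h=5)
  count(h=4)
    count(h=3)
      count(h=2)
        count(h=1)
          count(h=0)
          -> return 2
          count(h=0)
          -> return 2
        -> return 7
        count(h=1) -> return 7  (same call as traced above)
      -> return 17
      count(h=2) -> return 17  (same call as traced above)
    -> return 37
    count(h=3) -> return 37  (same call as traced above)
  -> return 77
  count(h=4) -> return 77  (same call as traced above)
-> return 157

Final answer: 157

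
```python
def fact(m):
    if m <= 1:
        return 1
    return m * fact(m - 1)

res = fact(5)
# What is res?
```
Call trace:
fact(m=5)
  fact(m=4)
    fact(m=3)
      fact(m=2)
        fact(m=1)
        -> return 1
      -> return 2
    -> return 6
  -> return 24
-> return 120

Final answer: 120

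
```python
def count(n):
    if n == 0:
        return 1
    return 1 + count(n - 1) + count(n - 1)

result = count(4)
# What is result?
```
Call trace (a repeated sub-call is expanded the first time; later identical calls just restate its return value):
count(n=4)
  count(n=3)
    count(n=2)
      count(n=1)
        count(n=0)
        -> return 1
        count(n=0)
        -> return 1
      -> return 3
      count(n=1) -> return 3  (same call as traced above)
    -> return 7
    count(n=2) -> return 7  (same call as traced above)
  -> return 15
  count(n=3) -> return 15  (same call as traced above)
-> return 31

Final answer: 31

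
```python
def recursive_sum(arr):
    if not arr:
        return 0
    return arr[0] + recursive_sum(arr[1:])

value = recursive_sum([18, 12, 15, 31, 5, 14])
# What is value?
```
Call trace:
recursive_sum(arr=[18, 12, 15, 31, 5, 14])
  recursive_sum(arr=[12, 15, 31, 5, 14])
    recursive_sum(arr=[15, 31, 5, 14])
      recursive_sum(arr=[31, 5, 14])
        recursive_sum(arr=[5, 14])
          recursive_sum(arr=[14])
            recursive_sum(arr=[])
            -> return 0
          -> return 14
        -> return 19
      -> return 50
    -> return 65
  -> return 77
-> return 95

Final answer: 95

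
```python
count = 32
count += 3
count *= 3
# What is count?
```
Trace:
  count=32
  count=35
  count=105

Final answer: 105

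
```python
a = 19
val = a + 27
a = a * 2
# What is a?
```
Trace:
  a=19
  a=19, val=46
  a=38, val=46

Final answer: 38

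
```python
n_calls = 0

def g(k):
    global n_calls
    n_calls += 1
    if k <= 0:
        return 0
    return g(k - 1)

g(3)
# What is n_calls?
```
Call trace:
g(k=3)
  g(k=2)
    g(k=1)
      g(k=0)
      -> return 0
    -> return 0
  -> return 0
-> return 0

n_calls is incremented once per call. g is entered once for each k = 3, 2, 1, 0 (the k <= 0 call returns without recursing), i.e. 3 + 1 calls.
n_calls = 4

Final answer: 4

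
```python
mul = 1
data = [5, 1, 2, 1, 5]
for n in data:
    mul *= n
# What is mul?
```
Trace:
  mul=1
  mul=5, n=5
  mul=5, n=1
  mul=10, n=2
  mul=10, n=1
  mul=50, n=5

Final answer: 50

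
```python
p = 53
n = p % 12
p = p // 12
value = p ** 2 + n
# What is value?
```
Trace:
  p=53
  p=53, n=5
  p=4, n=5
  p=4, n=5, value=21

Final answer: 21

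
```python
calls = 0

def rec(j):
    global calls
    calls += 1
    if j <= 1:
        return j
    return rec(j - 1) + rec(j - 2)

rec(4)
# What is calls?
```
Call trace (a repeated sub-call is expanded the first time; later identical calls just restate its return value):
rec(j=4)
  rec(j=3)
    rec(j=2)
      rec(j=1)
      -> return 1
      rec(j=0)
      -> return 0
    -> return 1
    rec(j=1)
    -> return 1
  -> return 2
  rec(j=2) -> return 1  (same call as traced above)
-> return 3

calls is incremented once per call, so count the calls in each subtree. Let C(j) = number of calls made by rec(j).
C(0) = C(1) = 1 (base case, no recursion); C(j) = 1 + C(j - 1) + C(j - 2) otherwise.
C(2) = 1 + C(1) + C(0) = 1 + 1 + 1 = 3
C(3) = 1 + C(2) + C(1) = 1 + 3 + 1 = 5
C(4) = 1 + C(3) + C(2) = 1 + 5 + 3 = 9
calls = C(4) = 9

Final answer: 9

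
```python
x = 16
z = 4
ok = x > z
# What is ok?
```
Trace:
  x=16
  x=16, z=4
  x=16, z=4, ok=True

Final answer: True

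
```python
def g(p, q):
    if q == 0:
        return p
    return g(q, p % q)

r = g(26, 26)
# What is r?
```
Call trace:
g(p=26, q=26)
  g(p=26, q=0)
  -> return 26
-> return 26

Final answer: 26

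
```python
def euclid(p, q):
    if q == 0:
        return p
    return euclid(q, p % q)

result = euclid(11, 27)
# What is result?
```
Call trace:
euclid(p=11, q=27)
  euclid(p=27, q=11)
    euclid(p=11, q=5)
      euclid(p=5, q=1)
        euclid(p=1, q=0)
        -> return 1
      -> return 1
    -> return 1
  -> return 1
-> return 1

Final answer: 1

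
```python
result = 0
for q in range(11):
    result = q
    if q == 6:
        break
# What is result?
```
Trace:
  result=0
  result=0, q=0
  result=1, q=1
  result=2, q=2
  result=3, q=3
  result=4, q=4
  result=5, q=5
  result=6, q=6

Final answer: 6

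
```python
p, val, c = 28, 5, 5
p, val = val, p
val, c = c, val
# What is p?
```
Trace:
  p=28, val=5, c=5
  p=5, val=28, c=5
  p=5, val=5, c=28

Final answer: 5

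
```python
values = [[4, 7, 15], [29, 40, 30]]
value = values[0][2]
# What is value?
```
Trace:
  values=[[4, 7, 15], [29, 40, 30]]
  values=[[4, 7, 15], [29, 40, 30]], value=15

Final answer: 15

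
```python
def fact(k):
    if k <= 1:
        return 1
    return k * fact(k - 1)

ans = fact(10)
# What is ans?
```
Call trace:
fact(k=10)
  fact(k=9)
    fact(k=8)
      fact(k=7)
        fact(k=6)
          fact(k=5)
            fact(k=4)
              fact(k=3)
                fact(k=2)
                  fact(k=1)
                  -> return 1
                -> return 2
              -> return 6
            -> return 24
          -> return 120
        -> return 720
      -> return 5040
    -> return 40320
  -> return 362880
-> return 3628800

Final answer: 3628800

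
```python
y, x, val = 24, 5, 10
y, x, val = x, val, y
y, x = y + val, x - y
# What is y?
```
Trace:
  y=24, x=5, val=10
  y=5, x=10, val=24
  y=29, x=5, val=24

Final answer: 29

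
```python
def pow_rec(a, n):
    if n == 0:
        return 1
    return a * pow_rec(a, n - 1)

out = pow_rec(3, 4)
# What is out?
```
Call trace:
pow_rec(a=3, n=4)
  pow_rec(a=3, n=3)
    pow_rec(a=3, n=2)
      pow_rec(a=3, n=1)
        pow_rec(a=3, n=0)
        -> return 1
      -> return 3
    -> return 9
  -> return 27
-> return 81

Final answer: 81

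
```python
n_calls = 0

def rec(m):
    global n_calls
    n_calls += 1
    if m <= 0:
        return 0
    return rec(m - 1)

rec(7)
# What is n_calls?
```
Call trace:
rec(m=7)
  rec(m=6)
    rec(m=5)
      rec(m=4)
        rec(m=3)
          rec(m=2)
            rec(m=1)
              rec(m=0)
              -> return 0
            -> return 0
          -> return 0
        -> return 0
      -> return 0
    -> return 0
  -> return 0
-> return 0

n_calls is incremented once per call. rec is entered once for each m = 7, 6, 5, 4, 3, 2, 1, 0 (the m <= 0 call returns without recursing), i.e. 7 + 1 calls.
n_calls = 8

Final answer: 8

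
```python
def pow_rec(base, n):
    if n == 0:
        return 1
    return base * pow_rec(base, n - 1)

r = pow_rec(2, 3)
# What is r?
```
Call trace:
pow_rec(base=2, n=3)
  pow_rec(base=2, n=2)
    pow_rec(base=2, n=1)
      pow_rec(base=2, n=0)
      -> return 1
    -> return 2
  -> return 4
-> return 8

Final answer: 8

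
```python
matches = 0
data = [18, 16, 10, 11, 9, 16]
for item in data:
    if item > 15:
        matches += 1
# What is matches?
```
Trace:
  matches=0
  matches=1, item=18
  matches=2, item=16
  matches=2, item=10
  matches=2, item=11
  matches=2, item=9
  matches=3, item=16

Final answer: 3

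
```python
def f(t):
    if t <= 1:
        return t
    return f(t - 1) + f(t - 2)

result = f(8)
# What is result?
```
Call trace (a repeated sub-call is expanded the first time; later identical calls just restate its return value):
f(t=8)
  f(t=7)
    f(t=6)
      f(t=5)
        f(t=4)
          f(t=3)
            f(t=2)
              f(t=1)
              -> return 1
              f(t=0)
              -> return 0
            -> return 1
            f(t=1)
            -> return 1
          -> return 2
          f(t=2) -> return 1  (same call as traced above)
        -> return 3
        f(t=3) -> return 2  (same call as traced above)
      -> return 5
      f(t=4) -> return 3  (same call as traced above)
    -> return 8
    f(t=5) -> return 5  (same call as traced above)
  -> return 13
  f(t=6) -> return 8  (same call as traced above)
-> return 21

Final answer: 21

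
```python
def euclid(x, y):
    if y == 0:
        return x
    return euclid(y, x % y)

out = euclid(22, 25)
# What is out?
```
Call trace:
euclid(x=22, y=25)
  euclid(x=25, y=22)
    euclid(x=22, y=3)
      euclid(x=3, y=1)
        euclid(x=1, y=0)
        -> return 1
      -> return 1
    -> return 1
  -> return 1
-> return 1

Final answer: 1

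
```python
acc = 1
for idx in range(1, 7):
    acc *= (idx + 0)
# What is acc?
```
Trace:
  acc=1
  acc=1, idx=1
  acc=2, idx=2
  acc=6, idx=3
  acc=24, idx=4
  acc=120, idx=5
  acc=720, idx=6

Final answer: 720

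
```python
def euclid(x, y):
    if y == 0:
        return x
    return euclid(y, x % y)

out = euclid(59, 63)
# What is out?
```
Call trace:
euclid(x=59, y=63)
  euclid(x=63, y=59)
    euclid(x=59, y=4)
      euclid(x=4, y=3)
        euclid(x=3, y=1)
          euclid(x=1, y=0)
          -> return 1
        -> return 1
      -> return 1
    -> return 1
  -> return 1
-> return 1

Final answer: 1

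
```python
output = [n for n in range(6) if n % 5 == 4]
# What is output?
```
Trace:
  n=0
  n=1
  n=2
  n=3
  n=4
  n=5
  output=[4]

Final answer: [4]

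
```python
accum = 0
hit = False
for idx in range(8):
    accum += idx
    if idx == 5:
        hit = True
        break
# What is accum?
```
Trace:
  accum=0
  accum=0, hit=False
  accum=0, hit=False, idx=0
  accum=1, hit=False, idx=1
  accum=3, hit=False, idx=2
  accum=6, hit=False, idx=3
  accum=10, hit=False, idx=4
  accum=15, hit=True, idx=5

Final answer: 15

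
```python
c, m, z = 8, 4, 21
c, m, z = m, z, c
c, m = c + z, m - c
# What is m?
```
Trace:
  c=8, m=4, z=21
  c=4, m=21, z=8
  c=12, m=17, z=8

Final answer: 17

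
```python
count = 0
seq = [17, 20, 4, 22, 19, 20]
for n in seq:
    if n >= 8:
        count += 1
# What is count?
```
Trace:
  count=0
  count=1, n=17
  count=2, n=20
  count=2, n=4
  count=3, n=22
  count=4, n=19
  count=5, n=20

Final answer: 5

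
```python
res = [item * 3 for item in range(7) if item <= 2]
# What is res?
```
Trace:
  item=0
  item=1
  item=2
  item=3
  item=4
  item=5
  item=6
  res=[0, 3, 6]

Final answer: [0, 3, 6]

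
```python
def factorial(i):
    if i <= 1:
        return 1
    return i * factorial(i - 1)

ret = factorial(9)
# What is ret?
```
Call trace:
factorial(i=9)
  factorial(i=8)
    factorial(i=7)
      factorial(i=6)
        factorial(i=5)
          factorial(i=4)
            factorial(i=3)
              factorial(i=2)
                factorial(i=1)
                -> return 1
              -> return 2
            -> return 6
          -> return 24
        -> return 120
      -> return 720
    -> return 5040
  -> return 40320
-> return 362880

Final answer: 362880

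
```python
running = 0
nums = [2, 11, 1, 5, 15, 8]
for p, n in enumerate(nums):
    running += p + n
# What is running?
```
Trace:
  running=0
  running=2, p=0, n=2
  running=14, p=1, n=11
  running=17, p=2, n=1
  running=25, p=3, n=5
  running=44, p=4, n=15
  running=57, p=5, n=8

Final answer: 57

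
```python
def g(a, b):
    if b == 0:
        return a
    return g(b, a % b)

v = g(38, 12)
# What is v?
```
Call trace:
g(a=38, b=12)
  g(a=12, b=2)
    g(a=2, b=0)
    -> return 2
  -> return 2
-> return 2

Final answer: 2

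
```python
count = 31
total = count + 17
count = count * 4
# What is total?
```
Trace:
  count=31
  count=31, total=48
  count=124, total=48

Final answer: 48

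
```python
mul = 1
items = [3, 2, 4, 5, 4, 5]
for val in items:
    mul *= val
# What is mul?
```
Trace:
  mul=1
  mul=3, val=3
  mul=6, val=2
  mul=24, val=4
  mul=120, val=5
  mul=480, val=4
  mul=2400, val=5

Final answer: 2400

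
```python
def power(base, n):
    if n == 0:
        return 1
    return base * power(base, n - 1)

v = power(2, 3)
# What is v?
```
Call trace:
power(base=2, n=3)
  power(base=2, n=2)
    power(base=2, n=1)
      power(base=2, n=0)
      -> return 1
    -> return 2
  -> return 4
-> return 8

Final answer: 8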